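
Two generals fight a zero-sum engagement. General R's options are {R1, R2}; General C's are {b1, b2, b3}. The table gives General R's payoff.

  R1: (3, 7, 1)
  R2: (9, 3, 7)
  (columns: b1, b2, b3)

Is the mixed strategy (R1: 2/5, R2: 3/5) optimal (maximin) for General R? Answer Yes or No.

Against b1 this mix gives (2/5)·3 + (3/5)·9 = 33/5.
Against b2 this mix gives (2/5)·7 + (3/5)·3 = 23/5.
Against b3 this mix gives (2/5)·1 + (3/5)·7 = 23/5.
All of General C's active replies (b2, b3) yield 23/5, and no column does worse for General R. The mix makes General C indifferent and guarantees 23/5, so it is optimal.

Yes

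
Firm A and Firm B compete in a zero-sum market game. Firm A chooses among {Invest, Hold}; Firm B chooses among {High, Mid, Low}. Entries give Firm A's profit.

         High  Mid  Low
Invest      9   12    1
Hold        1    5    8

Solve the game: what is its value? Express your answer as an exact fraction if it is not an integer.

Row minima: Invest → 1, Hold → 1; maximin = 1.
Column maxima: High → 9, Mid → 12, Low → 8; minimax = 8.
1 ≠ 8, so there is no saddle point; optimal play is mixed.
Mid is strictly dominated by High (it gives Firm A strictly more in every row), so Firm B never plays it.
On the remaining 2×2 (Invest, Hold vs High, Low):
Let Firm A play Invest with probability p. Expected payoff against High: 9p + 1(1−p) = 8p + 1; against Low: 1p + 8(1−p) = −7p + 8.
Setting these equal: 8p + 1 = −7p + 8 ⇒ 15p = 7 ⇒ p = 7/15, and the value is (8)·(7/15) + 1 = 71/15.
For Firm B: with q = P(High), equating Invest's and Hold's payoffs gives 8q + 1 = −7q + 8 ⇒ q = 7/15.

71/15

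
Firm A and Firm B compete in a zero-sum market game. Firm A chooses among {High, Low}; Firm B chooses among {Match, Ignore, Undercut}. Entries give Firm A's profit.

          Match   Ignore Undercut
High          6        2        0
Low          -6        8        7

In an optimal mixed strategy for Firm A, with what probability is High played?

Row minima: High → 0, Low → -6; maximin = 0.
Column maxima: Match → 6, Ignore → 8, Undercut → 7; minimax = 6.
0 ≠ 6, so there is no saddle point; optimal play is mixed.
Ignore is strictly dominated by Undercut (it gives Firm A strictly more in every row), so Firm B never plays it.
On the remaining 2×2 (High, Low vs Match, Undercut):
Let Firm A play High with probability p. Expected payoff against Match: 6p + (-6)(1−p) = 12p − 6; against Undercut: 0p + 7(1−p) = −7p + 7.
Setting these equal: 12p − 6 = −7p + 7 ⇒ 19p = 13 ⇒ p = 13/19, and the value is (12)·(13/19) − 6 = 42/19.
For Firm B: with q = P(Match), equating High's and Low's payoffs gives 6q = −13q + 7 ⇒ q = 7/19.

13/19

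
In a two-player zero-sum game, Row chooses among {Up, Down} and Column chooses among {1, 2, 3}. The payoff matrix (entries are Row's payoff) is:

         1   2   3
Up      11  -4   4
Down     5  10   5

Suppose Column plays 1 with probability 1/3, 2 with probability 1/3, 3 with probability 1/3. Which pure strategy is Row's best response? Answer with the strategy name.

Expected payoff of Up: (1/3)·11 + (1/3)·(-4) + (1/3)·4 = 11/3.
Expected payoff of Down: (1/3)·5 + (1/3)·10 + (1/3)·5 = 20/3.
The largest is 20/3, so Row's best response is Down.

Down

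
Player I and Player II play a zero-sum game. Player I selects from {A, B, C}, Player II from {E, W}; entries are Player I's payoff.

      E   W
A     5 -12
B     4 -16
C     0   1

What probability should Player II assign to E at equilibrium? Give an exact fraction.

13/18

Row minima: A → -12, B → -16, C → 0; maximin = 0.
Column maxima: E → 5, W → 1; minimax = 1.
0 ≠ 1, so there is no saddle point; optimal play is mixed.
B is strictly dominated by A, so Player I never plays it.
On the remaining 2×2 (A, C vs E, W):
Let Player I play A with probability p. Expected payoff against E: 5p + 0(1−p) = 5p; against W: (-12)p + 1(1−p) = −13p + 1.
Setting these equal: 5p = −13p + 1 ⇒ 18p = 1 ⇒ p = 1/18, and the value is (5)·(1/18) = 5/18.
For Player II: with q = P(E), equating A's and C's payoffs gives 17q − 12 = −q + 1 ⇒ q = 13/18.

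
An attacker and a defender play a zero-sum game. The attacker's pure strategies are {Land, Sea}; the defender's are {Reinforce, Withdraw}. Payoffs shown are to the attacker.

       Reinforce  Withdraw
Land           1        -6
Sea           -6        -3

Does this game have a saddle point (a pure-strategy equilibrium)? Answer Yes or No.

No

Row minima: Land → -6, Sea → -6; maximin = -6.
Column maxima: Reinforce → 1, Withdraw → -3; minimax = -3.
-6 ≠ -3, so no pure-strategy equilibrium exists.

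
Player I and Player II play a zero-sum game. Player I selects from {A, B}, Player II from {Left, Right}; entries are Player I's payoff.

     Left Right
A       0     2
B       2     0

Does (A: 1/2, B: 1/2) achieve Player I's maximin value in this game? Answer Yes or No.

Against Left this mix gives (1/2)·0 + (1/2)·2 = 1.
Against Right this mix gives (1/2)·2 + (1/2)·0 = 1.
All of Player II's active replies (Left, Right) yield 1, and no column does worse for Player I. The mix makes Player II indifferent and guarantees 1, so it is optimal.

Yes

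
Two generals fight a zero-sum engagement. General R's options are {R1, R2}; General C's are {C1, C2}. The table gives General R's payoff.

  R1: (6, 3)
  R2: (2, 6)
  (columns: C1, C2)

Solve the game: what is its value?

Row minima: R1 → 3, R2 → 2; maximin = 3.
Column maxima: C1 → 6, C2 → 6; minimax = 6.
3 ≠ 6, so there is no saddle point; optimal play is mixed.
Let General R play R1 with probability p. Expected payoff against C1: 6p + 2(1−p) = 4p + 2; against C2: 3p + 6(1−p) = −3p + 6.
Setting these equal: 4p + 2 = −3p + 6 ⇒ 7p = 4 ⇒ p = 4/7, and the value is (4)·(4/7) + 2 = 30/7.
For General C: with q = P(C1), equating R1's and R2's payoffs gives 3q + 3 = −4q + 6 ⇒ q = 3/7.

30/7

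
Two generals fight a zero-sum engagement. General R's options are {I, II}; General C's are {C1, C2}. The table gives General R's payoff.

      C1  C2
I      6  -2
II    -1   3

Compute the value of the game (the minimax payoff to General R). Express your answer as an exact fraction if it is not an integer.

Row minima: I → -2, II → -1; maximin = -1.
Column maxima: C1 → 6, C2 → 3; minimax = 3.
-1 ≠ 3, so there is no saddle point; optimal play is mixed.
Let General R play I with probability p. Expected payoff against C1: 6p + (-1)(1−p) = 7p − 1; against C2: (-2)p + 3(1−p) = −5p + 3.
Setting these equal: 7p − 1 = −5p + 3 ⇒ 12p = 4 ⇒ p = 1/3, and the value is (7)·(1/3) − 1 = 4/3.
For General C: with q = P(C1), equating I's and II's payoffs gives 8q − 2 = −4q + 3 ⇒ q = 5/12.

4/3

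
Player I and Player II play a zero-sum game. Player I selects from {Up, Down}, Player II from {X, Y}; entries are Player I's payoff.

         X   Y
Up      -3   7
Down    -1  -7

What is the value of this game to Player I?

Row minima: Up → -3, Down → -7; maximin = -3.
Column maxima: X → -1, Y → 7; minimax = -1.
-3 ≠ -1, so there is no saddle point; optimal play is mixed.
Let Player I play Up with probability p. Expected payoff against X: (-3)p + (-1)(1−p) = −2p − 1; against Y: 7p + (-7)(1−p) = 14p − 7.
Setting these equal: −2p − 1 = 14p − 7 ⇒ −16p = -6 ⇒ p = 3/8, and the value is (-2)·(3/8) − 1 = -7/4.
For Player II: with q = P(X), equating Up's and Down's payoffs gives −10q + 7 = 6q − 7 ⇒ q = 7/8.

-7/4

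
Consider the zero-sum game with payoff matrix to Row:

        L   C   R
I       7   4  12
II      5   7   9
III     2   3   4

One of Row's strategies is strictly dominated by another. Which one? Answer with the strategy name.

I gives a strictly higher payoff than III against every column: 7 > 2, 4 > 3, 12 > 4.
So III is strictly dominated and Row never plays it.

III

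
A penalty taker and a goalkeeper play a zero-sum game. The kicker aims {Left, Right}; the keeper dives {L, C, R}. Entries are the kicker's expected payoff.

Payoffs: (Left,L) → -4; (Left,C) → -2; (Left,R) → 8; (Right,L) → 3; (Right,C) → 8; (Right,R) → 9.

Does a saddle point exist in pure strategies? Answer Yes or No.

Yes

Row minima: Left → -4, Right → 3; maximin = 3.
Column maxima: L → 3, C → 8, R → 9; minimax = 3.
maximin = minimax = 3, so a saddle point exists.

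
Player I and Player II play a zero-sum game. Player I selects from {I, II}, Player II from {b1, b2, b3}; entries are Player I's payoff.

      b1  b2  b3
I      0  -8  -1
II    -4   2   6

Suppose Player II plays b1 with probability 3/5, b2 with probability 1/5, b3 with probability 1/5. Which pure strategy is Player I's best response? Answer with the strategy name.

Expected payoff of I: (3/5)·0 + (1/5)·(-8) + (1/5)·(-1) = -9/5.
Expected payoff of II: (3/5)·(-4) + (1/5)·2 + (1/5)·6 = -4/5.
The largest is -4/5, so Player I's best response is II.

II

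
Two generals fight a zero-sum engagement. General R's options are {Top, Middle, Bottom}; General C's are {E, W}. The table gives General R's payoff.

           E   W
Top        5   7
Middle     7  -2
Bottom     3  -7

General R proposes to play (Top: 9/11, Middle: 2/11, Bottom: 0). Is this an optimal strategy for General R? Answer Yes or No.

Against E this mix gives (9/11)·5 + (2/11)·7 = 59/11.
Against W this mix gives (9/11)·7 + (2/11)·(-2) = 59/11.
All of General C's active replies (E, W) yield 59/11, and no column does worse for General R. The mix makes General C indifferent and guarantees 59/11, so it is optimal.

Yes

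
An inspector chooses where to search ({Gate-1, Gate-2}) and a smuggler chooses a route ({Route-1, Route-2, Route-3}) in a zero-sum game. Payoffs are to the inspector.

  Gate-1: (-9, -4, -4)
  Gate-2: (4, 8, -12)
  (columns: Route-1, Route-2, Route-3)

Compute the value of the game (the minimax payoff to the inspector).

Row minima: Gate-1 → -9, Gate-2 → -12; maximin = -9.
Column maxima: Route-1 → 4, Route-2 → 8, Route-3 → -4; minimax = -4.
-9 ≠ -4, so there is no saddle point; optimal play is mixed.
Route-2 is strictly dominated by Route-1 (it gives the inspector strictly more in every row), so the smuggler never plays it.
On the remaining 2×2 (Gate-1, Gate-2 vs Route-1, Route-3):
Let the inspector play Gate-1 with probability p. Expected payoff against Route-1: (-9)p + 4(1−p) = −13p + 4; against Route-3: (-4)p + (-12)(1−p) = 8p − 12.
Setting these equal: −13p + 4 = 8p − 12 ⇒ −21p = -16 ⇒ p = 16/21, and the value is (-13)·(16/21) + 4 = -124/21.
For the smuggler: with q = P(Route-1), equating Gate-1's and Gate-2's payoffs gives −5q − 4 = 16q − 12 ⇒ q = 8/21.

-124/21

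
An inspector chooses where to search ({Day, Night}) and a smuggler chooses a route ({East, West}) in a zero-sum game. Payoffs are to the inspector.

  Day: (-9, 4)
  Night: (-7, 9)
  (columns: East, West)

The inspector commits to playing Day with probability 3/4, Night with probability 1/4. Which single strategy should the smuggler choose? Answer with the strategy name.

East

If the smuggler plays East, the inspector's expected payoff is (3/4)·(-9) + (1/4)·(-7) = -17/2.
If the smuggler plays West, the inspector's expected payoff is (3/4)·4 + (1/4)·9 = 21/4.
The smuggler minimizes the inspector's payoff; the smallest is -17/2, so the best response is East.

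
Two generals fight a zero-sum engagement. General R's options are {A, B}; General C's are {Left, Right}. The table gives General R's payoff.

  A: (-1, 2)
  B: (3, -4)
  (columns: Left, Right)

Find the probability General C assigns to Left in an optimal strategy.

3/5

Row minima: A → -1, B → -4; maximin = -1.
Column maxima: Left → 3, Right → 2; minimax = 2.
-1 ≠ 2, so there is no saddle point; optimal play is mixed.
Let General R play A with probability p. Expected payoff against Left: (-1)p + 3(1−p) = −4p + 3; against Right: 2p + (-4)(1−p) = 6p − 4.
Setting these equal: −4p + 3 = 6p − 4 ⇒ −10p = -7 ⇒ p = 7/10, and the value is (-4)·(7/10) + 3 = 1/5.
For General C: with q = P(Left), equating A's and B's payoffs gives −3q + 2 = 7q − 4 ⇒ q = 3/5.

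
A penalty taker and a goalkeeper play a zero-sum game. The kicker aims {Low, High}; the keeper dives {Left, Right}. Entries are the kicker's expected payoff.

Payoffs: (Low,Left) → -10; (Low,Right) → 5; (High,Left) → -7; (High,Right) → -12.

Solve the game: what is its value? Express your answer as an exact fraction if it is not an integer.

-31/4

Row minima: Low → -10, High → -12; maximin = -10.
Column maxima: Left → -7, Right → 5; minimax = -7.
-10 ≠ -7, so there is no saddle point; optimal play is mixed.
Let the kicker play Low with probability p. Expected payoff against Left: (-10)p + (-7)(1−p) = −3p − 7; against Right: 5p + (-12)(1−p) = 17p − 12.
Setting these equal: −3p − 7 = 17p − 12 ⇒ −20p = -5 ⇒ p = 1/4, and the value is (-3)·(1/4) − 7 = -31/4.
For the keeper: with q = P(Left), equating Low's and High's payoffs gives −15q + 5 = 5q − 12 ⇒ q = 17/20.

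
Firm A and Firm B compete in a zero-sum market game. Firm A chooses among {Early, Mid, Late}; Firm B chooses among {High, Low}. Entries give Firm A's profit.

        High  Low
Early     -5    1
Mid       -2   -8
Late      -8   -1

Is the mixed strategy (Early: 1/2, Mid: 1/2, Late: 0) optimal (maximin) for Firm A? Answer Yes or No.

Against High this mix gives (1/2)·(-5) + (1/2)·(-2) = -7/2.
Against Low this mix gives (1/2)·1 + (1/2)·(-8) = -7/2.
All of Firm B's active replies (High, Low) yield -7/2, and no column does worse for Firm A. The mix makes Firm B indifferent and guarantees -7/2, so it is optimal.

Yes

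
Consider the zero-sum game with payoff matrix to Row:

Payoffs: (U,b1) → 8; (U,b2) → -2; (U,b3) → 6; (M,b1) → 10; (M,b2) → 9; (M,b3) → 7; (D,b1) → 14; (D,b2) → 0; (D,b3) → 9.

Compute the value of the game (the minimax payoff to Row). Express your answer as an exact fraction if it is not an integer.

Row minima: U → -2, M → 7, D → 0; maximin = 7.
Column maxima: b1 → 14, b2 → 9, b3 → 9; minimax = 9.
7 ≠ 9, so there is no saddle point; optimal play is mixed.
U is strictly dominated by M, so Row never plays it.
b1 is strictly dominated by b2 (it gives Row strictly more in every row), so Column never plays it.
On the remaining 2×2 (M, D vs b2, b3):
Let Row play M with probability p. Expected payoff against b2: 9p + 0(1−p) = 9p; against b3: 7p + 9(1−p) = −2p + 9.
Setting these equal: 9p = −2p + 9 ⇒ 11p = 9 ⇒ p = 9/11, and the value is (9)·(9/11) = 81/11.
For Column: with q = P(b2), equating M's and D's payoffs gives 2q + 7 = −9q + 9 ⇒ q = 2/11.

81/11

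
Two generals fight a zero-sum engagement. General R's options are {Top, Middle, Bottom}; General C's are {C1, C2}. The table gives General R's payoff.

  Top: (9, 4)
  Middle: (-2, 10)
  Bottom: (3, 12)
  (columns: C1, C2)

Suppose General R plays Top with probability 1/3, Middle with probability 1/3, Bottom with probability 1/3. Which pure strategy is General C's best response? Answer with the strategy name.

If General C plays C1, General R's expected payoff is (1/3)·9 + (1/3)·(-2) + (1/3)·3 = 10/3.
If General C plays C2, General R's expected payoff is (1/3)·4 + (1/3)·10 + (1/3)·12 = 26/3.
General C minimizes General R's payoff; the smallest is 10/3, so the best response is C1.

C1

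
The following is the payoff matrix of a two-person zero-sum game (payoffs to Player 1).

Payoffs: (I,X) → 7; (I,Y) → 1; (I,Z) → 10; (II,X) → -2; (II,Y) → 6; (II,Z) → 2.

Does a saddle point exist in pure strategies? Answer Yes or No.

Row minima: I → 1, II → -2; maximin = 1.
Column maxima: X → 7, Y → 6, Z → 10; minimax = 6.
1 ≠ 6, so no pure-strategy equilibrium exists.

No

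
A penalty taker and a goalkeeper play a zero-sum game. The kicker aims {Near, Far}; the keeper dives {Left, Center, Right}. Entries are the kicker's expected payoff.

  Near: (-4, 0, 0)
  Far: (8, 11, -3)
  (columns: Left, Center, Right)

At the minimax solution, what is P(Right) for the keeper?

Row minima: Near → -4, Far → -3; maximin = -3.
Column maxima: Left → 8, Center → 11, Right → 0; minimax = 0.
-3 ≠ 0, so there is no saddle point; optimal play is mixed.
Center is strictly dominated by Left (it gives the kicker strictly more in every row), so the keeper never plays it.
On the remaining 2×2 (Near, Far vs Left, Right):
Let the kicker play Near with probability p. Expected payoff against Left: (-4)p + 8(1−p) = −12p + 8; against Right: 0p + (-3)(1−p) = 3p − 3.
Setting these equal: −12p + 8 = 3p − 3 ⇒ −15p = -11 ⇒ p = 11/15, and the value is (-12)·(11/15) + 8 = -4/5.
For the keeper: with q = P(Left), equating Near's and Far's payoffs gives −4q = 11q − 3 ⇒ q = 1/5.

4/5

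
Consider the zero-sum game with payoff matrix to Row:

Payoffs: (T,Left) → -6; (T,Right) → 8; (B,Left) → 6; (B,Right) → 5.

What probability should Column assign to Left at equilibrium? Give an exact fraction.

Row minima: T → -6, B → 5; maximin = 5.
Column maxima: Left → 6, Right → 8; minimax = 6.
5 ≠ 6, so there is no saddle point; optimal play is mixed.
Let Row play T with probability p. Expected payoff against Left: (-6)p + 6(1−p) = −12p + 6; against Right: 8p + 5(1−p) = 3p + 5.
Setting these equal: −12p + 6 = 3p + 5 ⇒ −15p = -1 ⇒ p = 1/15, and the value is (-12)·(1/15) + 6 = 26/5.
For Column: with q = P(Left), equating T's and B's payoffs gives −14q + 8 = q + 5 ⇒ q = 1/5.

1/5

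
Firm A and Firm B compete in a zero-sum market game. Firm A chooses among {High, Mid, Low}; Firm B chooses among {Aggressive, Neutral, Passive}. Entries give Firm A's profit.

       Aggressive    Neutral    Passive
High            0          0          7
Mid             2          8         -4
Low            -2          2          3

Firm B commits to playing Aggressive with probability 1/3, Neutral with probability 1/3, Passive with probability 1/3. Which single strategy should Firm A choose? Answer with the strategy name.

High

Expected payoff of High: (1/3)·0 + (1/3)·0 + (1/3)·7 = 7/3.
Expected payoff of Mid: (1/3)·2 + (1/3)·8 + (1/3)·(-4) = 2.
Expected payoff of Low: (1/3)·(-2) + (1/3)·2 + (1/3)·3 = 1.
The largest is 7/3, so Firm A's best response is High.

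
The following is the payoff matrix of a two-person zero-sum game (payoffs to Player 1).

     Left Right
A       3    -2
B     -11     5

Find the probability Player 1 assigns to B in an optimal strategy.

Row minima: A → -2, B → -11; maximin = -2.
Column maxima: Left → 3, Right → 5; minimax = 3.
-2 ≠ 3, so there is no saddle point; optimal play is mixed.
Let Player 1 play A with probability p. Expected payoff against Left: 3p + (-11)(1−p) = 14p − 11; against Right: (-2)p + 5(1−p) = −7p + 5.
Setting these equal: 14p − 11 = −7p + 5 ⇒ 21p = 16 ⇒ p = 16/21, and the value is (14)·(16/21) − 11 = -1/3.
For Player 2: with q = P(Left), equating A's and B's payoffs gives 5q − 2 = −16q + 5 ⇒ q = 1/3.

5/21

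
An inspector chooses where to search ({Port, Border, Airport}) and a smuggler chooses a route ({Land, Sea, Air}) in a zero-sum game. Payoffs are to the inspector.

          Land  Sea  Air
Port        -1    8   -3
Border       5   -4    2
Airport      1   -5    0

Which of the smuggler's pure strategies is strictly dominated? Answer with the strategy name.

Air holds the inspector's payoff strictly below Land in every row: -3 < -1, 2 < 5, 0 < 1.
So Land is strictly dominated for the smuggler.

Land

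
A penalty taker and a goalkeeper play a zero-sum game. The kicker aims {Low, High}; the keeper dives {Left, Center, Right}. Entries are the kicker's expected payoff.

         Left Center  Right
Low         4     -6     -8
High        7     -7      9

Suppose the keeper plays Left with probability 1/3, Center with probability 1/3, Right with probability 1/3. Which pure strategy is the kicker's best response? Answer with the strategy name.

High

Expected payoff of Low: (1/3)·4 + (1/3)·(-6) + (1/3)·(-8) = -10/3.
Expected payoff of High: (1/3)·7 + (1/3)·(-7) + (1/3)·9 = 3.
The largest is 3, so the kicker's best response is High.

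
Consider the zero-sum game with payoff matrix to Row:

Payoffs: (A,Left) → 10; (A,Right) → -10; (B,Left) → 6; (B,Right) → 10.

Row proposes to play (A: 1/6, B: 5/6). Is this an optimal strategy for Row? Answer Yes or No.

Yes

Against Left this mix gives (1/6)·10 + (5/6)·6 = 20/3.
Against Right this mix gives (1/6)·(-10) + (5/6)·10 = 20/3.
All of Column's active replies (Left, Right) yield 20/3, and no column does worse for Row. The mix makes Column indifferent and guarantees 20/3, so it is optimal.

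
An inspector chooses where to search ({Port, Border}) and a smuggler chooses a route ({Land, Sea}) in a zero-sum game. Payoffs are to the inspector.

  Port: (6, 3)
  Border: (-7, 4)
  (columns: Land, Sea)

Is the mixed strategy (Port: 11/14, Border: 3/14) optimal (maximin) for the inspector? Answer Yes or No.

Yes

Against Land this mix gives (11/14)·6 + (3/14)·(-7) = 45/14.
Against Sea this mix gives (11/14)·3 + (3/14)·4 = 45/14.
All of the smuggler's active replies (Land, Sea) yield 45/14, and no column does worse for the inspector. The mix makes the smuggler indifferent and guarantees 45/14, so it is optimal.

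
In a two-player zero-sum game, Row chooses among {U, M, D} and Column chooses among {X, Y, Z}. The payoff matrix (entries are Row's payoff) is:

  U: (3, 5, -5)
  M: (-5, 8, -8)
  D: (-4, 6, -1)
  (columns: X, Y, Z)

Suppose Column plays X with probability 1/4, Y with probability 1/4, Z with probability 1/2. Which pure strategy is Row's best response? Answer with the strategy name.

D

Expected payoff of U: (1/4)·3 + (1/4)·5 + (1/2)·(-5) = -1/2.
Expected payoff of M: (1/4)·(-5) + (1/4)·8 + (1/2)·(-8) = -13/4.
Expected payoff of D: (1/4)·(-4) + (1/4)·6 + (1/2)·(-1) = 0.
The largest is 0, so Row's best response is D.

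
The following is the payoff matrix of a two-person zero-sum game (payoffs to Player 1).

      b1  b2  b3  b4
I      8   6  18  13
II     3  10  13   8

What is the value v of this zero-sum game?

62/9

Row minima: I → 6, II → 3; maximin = 6.
Column maxima: b1 → 8, b2 → 10, b3 → 18, b4 → 13; minimax = 8.
6 ≠ 8, so there is no saddle point; optimal play is mixed.
b3 is strictly dominated by b1 (it gives Player 1 strictly more in every row), so Player 2 never plays it.
b4 is strictly dominated by b1 (it gives Player 1 strictly more in every row), so Player 2 never plays it.
On the remaining 2×2 (I, II vs b1, b2):
Let Player 1 play I with probability p. Expected payoff against b1: 8p + 3(1−p) = 5p + 3; against b2: 6p + 10(1−p) = −4p + 10.
Setting these equal: 5p + 3 = −4p + 10 ⇒ 9p = 7 ⇒ p = 7/9, and the value is (5)·(7/9) + 3 = 62/9.
For Player 2: with q = P(b1), equating I's and II's payoffs gives 2q + 6 = −7q + 10 ⇒ q = 4/9.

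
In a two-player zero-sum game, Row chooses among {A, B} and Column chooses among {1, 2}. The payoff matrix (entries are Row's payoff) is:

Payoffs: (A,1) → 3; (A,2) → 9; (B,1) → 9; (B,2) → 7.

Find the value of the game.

Row minima: A → 3, B → 7; maximin = 7.
Column maxima: 1 → 9, 2 → 9; minimax = 9.
7 ≠ 9, so there is no saddle point; optimal play is mixed.
Let Row play A with probability p. Expected payoff against 1: 3p + 9(1−p) = −6p + 9; against 2: 9p + 7(1−p) = 2p + 7.
Setting these equal: −6p + 9 = 2p + 7 ⇒ −8p = -2 ⇒ p = 1/4, and the value is (-6)·(1/4) + 9 = 15/2.
For Column: with q = P(1), equating A's and B's payoffs gives −6q + 9 = 2q + 7 ⇒ q = 1/4.

15/2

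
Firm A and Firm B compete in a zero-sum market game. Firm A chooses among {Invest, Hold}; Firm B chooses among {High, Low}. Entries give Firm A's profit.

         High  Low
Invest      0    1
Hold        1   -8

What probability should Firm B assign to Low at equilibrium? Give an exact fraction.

Row minima: Invest → 0, Hold → -8; maximin = 0.
Column maxima: High → 1, Low → 1; minimax = 1.
0 ≠ 1, so there is no saddle point; optimal play is mixed.
Let Firm A play Invest with probability p. Expected payoff against High: 0p + 1(1−p) = −p + 1; against Low: 1p + (-8)(1−p) = 9p − 8.
Setting these equal: −p + 1 = 9p − 8 ⇒ −10p = -9 ⇒ p = 9/10, and the value is (-1)·(9/10) + 1 = 1/10.
For Firm B: with q = P(High), equating Invest's and Hold's payoffs gives −q + 1 = 9q − 8 ⇒ q = 9/10.

1/10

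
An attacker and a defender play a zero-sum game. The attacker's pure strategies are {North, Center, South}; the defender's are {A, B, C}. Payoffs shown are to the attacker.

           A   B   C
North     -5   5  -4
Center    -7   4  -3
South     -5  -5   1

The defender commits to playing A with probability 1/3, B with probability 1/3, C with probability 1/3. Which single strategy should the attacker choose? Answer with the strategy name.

North

Expected payoff of North: (1/3)·(-5) + (1/3)·5 + (1/3)·(-4) = -4/3.
Expected payoff of Center: (1/3)·(-7) + (1/3)·4 + (1/3)·(-3) = -2.
Expected payoff of South: (1/3)·(-5) + (1/3)·(-5) + (1/3)·1 = -3.
The largest is -4/3, so the attacker's best response is North.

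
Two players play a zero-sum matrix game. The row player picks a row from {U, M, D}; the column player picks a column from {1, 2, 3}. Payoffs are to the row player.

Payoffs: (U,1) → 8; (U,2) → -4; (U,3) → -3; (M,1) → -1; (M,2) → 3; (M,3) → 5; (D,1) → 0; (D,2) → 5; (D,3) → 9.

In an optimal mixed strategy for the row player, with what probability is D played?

12/17

Row minima: U → -4, M → -1, D → 0; maximin = 0.
Column maxima: 1 → 8, 2 → 5, 3 → 9; minimax = 5.
0 ≠ 5, so there is no saddle point; optimal play is mixed.
M is strictly dominated by D, so the row player never plays it.
3 is strictly dominated by 2 (it gives the row player strictly more in every row), so the column player never plays it.
On the remaining 2×2 (U, D vs 1, 2):
Let the row player play U with probability p. Expected payoff against 1: 8p + 0(1−p) = 8p; against 2: (-4)p + 5(1−p) = −9p + 5.
Setting these equal: 8p = −9p + 5 ⇒ 17p = 5 ⇒ p = 5/17, and the value is (8)·(5/17) = 40/17.
For the column player: with q = P(1), equating U's and D's payoffs gives 12q − 4 = −5q + 5 ⇒ q = 9/17.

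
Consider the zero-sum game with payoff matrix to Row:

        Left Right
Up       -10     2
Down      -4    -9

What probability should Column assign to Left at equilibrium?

Row minima: Up → -10, Down → -9; maximin = -9.
Column maxima: Left → -4, Right → 2; minimax = -4.
-9 ≠ -4, so there is no saddle point; optimal play is mixed.
Let Row play Up with probability p. Expected payoff against Left: (-10)p + (-4)(1−p) = −6p − 4; against Right: 2p + (-9)(1−p) = 11p − 9.
Setting these equal: −6p − 4 = 11p − 9 ⇒ −17p = -5 ⇒ p = 5/17, and the value is (-6)·(5/17) − 4 = -98/17.
For Column: with q = P(Left), equating Up's and Down's payoffs gives −12q + 2 = 5q − 9 ⇒ q = 11/17.

11/17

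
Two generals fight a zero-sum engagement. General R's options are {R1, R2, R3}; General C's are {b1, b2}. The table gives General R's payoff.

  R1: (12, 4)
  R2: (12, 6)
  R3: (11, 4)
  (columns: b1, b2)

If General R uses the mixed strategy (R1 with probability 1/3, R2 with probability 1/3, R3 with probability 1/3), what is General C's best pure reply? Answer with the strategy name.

b2

If General C plays b1, General R's expected payoff is (1/3)·12 + (1/3)·12 + (1/3)·11 = 35/3.
If General C plays b2, General R's expected payoff is (1/3)·4 + (1/3)·6 + (1/3)·4 = 14/3.
General C minimizes General R's payoff; the smallest is 14/3, so the best response is b2.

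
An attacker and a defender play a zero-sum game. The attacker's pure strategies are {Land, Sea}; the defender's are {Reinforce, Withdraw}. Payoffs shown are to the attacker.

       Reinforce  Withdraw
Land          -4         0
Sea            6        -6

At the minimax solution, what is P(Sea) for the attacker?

Row minima: Land → -4, Sea → -6; maximin = -4.
Column maxima: Reinforce → 6, Withdraw → 0; minimax = 0.
-4 ≠ 0, so there is no saddle point; optimal play is mixed.
Let the attacker play Land with probability p. Expected payoff against Reinforce: (-4)p + 6(1−p) = −10p + 6; against Withdraw: 0p + (-6)(1−p) = 6p − 6.
Setting these equal: −10p + 6 = 6p − 6 ⇒ −16p = -12 ⇒ p = 3/4, and the value is (-10)·(3/4) + 6 = -3/2.
For the defender: with q = P(Reinforce), equating Land's and Sea's payoffs gives −4q = 12q − 6 ⇒ q = 3/8.

1/4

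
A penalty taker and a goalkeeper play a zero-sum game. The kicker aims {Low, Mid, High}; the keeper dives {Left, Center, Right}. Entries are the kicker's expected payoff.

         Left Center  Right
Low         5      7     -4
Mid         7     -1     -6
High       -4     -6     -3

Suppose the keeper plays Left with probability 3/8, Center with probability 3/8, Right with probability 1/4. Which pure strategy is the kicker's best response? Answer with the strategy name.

Low

Expected payoff of Low: (3/8)·5 + (3/8)·7 + (1/4)·(-4) = 7/2.
Expected payoff of Mid: (3/8)·7 + (3/8)·(-1) + (1/4)·(-6) = 3/4.
Expected payoff of High: (3/8)·(-4) + (3/8)·(-6) + (1/4)·(-3) = -9/2.
The largest is 7/2, so the kicker's best response is Low.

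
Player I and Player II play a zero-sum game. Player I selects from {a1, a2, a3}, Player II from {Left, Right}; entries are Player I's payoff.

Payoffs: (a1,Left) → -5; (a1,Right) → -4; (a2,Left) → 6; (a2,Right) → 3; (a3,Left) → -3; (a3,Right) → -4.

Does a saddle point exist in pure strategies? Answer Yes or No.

Row minima: a1 → -5, a2 → 3, a3 → -4; maximin = 3.
Column maxima: Left → 6, Right → 3; minimax = 3.
maximin = minimax = 3, so a saddle point exists.

Yes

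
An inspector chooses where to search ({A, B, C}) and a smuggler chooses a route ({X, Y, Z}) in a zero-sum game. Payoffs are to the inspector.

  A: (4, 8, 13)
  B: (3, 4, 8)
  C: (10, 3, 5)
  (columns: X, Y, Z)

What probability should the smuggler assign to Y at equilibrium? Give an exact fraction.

Row minima: A → 4, B → 3, C → 3; maximin = 4.
Column maxima: X → 10, Y → 8, Z → 13; minimax = 8.
4 ≠ 8, so there is no saddle point; optimal play is mixed.
B is strictly dominated by A, so the inspector never plays it.
Z is strictly dominated by Y (it gives the inspector strictly more in every row), so the smuggler never plays it.
On the remaining 2×2 (A, C vs X, Y):
Let the inspector play A with probability p. Expected payoff against X: 4p + 10(1−p) = −6p + 10; against Y: 8p + 3(1−p) = 5p + 3.
Setting these equal: −6p + 10 = 5p + 3 ⇒ −11p = -7 ⇒ p = 7/11, and the value is (-6)·(7/11) + 10 = 68/11.
For the smuggler: with q = P(X), equating A's and C's payoffs gives −4q + 8 = 7q + 3 ⇒ q = 5/11.

6/11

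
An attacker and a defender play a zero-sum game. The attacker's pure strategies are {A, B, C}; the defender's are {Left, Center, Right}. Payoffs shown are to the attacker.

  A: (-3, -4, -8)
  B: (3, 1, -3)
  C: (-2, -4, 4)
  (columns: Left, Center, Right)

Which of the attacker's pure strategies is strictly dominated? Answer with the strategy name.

B gives a strictly higher payoff than A against every column: 3 > -3, 1 > -4, -3 > -8.
So A is strictly dominated and the attacker never plays it.

A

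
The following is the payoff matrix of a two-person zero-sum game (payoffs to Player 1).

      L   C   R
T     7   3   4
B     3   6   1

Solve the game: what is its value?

Row minima: T → 3, B → 1; maximin = 3.
Column maxima: L → 7, C → 6, R → 4; minimax = 4.
3 ≠ 4, so there is no saddle point; optimal play is mixed.
L is strictly dominated by R (it gives Player 1 strictly more in every row), so Player 2 never plays it.
On the remaining 2×2 (T, B vs C, R):
Let Player 1 play T with probability p. Expected payoff against C: 3p + 6(1−p) = −3p + 6; against R: 4p + 1(1−p) = 3p + 1.
Setting these equal: −3p + 6 = 3p + 1 ⇒ −6p = -5 ⇒ p = 5/6, and the value is (-3)·(5/6) + 6 = 7/2.
For Player 2: with q = P(C), equating T's and B's payoffs gives −q + 4 = 5q + 1 ⇒ q = 1/2.

7/2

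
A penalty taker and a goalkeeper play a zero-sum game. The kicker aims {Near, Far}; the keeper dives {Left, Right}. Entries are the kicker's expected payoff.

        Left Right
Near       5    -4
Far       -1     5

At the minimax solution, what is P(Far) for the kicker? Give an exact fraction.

3/5

Row minima: Near → -4, Far → -1; maximin = -1.
Column maxima: Left → 5, Right → 5; minimax = 5.
-1 ≠ 5, so there is no saddle point; optimal play is mixed.
Let the kicker play Near with probability p. Expected payoff against Left: 5p + (-1)(1−p) = 6p − 1; against Right: (-4)p + 5(1−p) = −9p + 5.
Setting these equal: 6p − 1 = −9p + 5 ⇒ 15p = 6 ⇒ p = 2/5, and the value is (6)·(2/5) − 1 = 7/5.
For the keeper: with q = P(Left), equating Near's and Far's payoffs gives 9q − 4 = −6q + 5 ⇒ q = 3/5.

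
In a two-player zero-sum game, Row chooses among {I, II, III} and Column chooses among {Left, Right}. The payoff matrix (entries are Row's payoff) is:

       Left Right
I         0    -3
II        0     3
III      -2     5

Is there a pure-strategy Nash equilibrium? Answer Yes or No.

Yes

Row minima: I → -3, II → 0, III → -2; maximin = 0.
Column maxima: Left → 0, Right → 5; minimax = 0.
maximin = minimax = 0, so a saddle point exists.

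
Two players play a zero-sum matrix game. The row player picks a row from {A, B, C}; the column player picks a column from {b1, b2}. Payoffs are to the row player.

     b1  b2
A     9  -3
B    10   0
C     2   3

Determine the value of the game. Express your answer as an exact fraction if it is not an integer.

30/11

Row minima: A → -3, B → 0, C → 2; maximin = 2.
Column maxima: b1 → 10, b2 → 3; minimax = 3.
2 ≠ 3, so there is no saddle point; optimal play is mixed.
A is strictly dominated by B, so the row player never plays it.
On the remaining 2×2 (B, C vs b1, b2):
Let the row player play B with probability p. Expected payoff against b1: 10p + 2(1−p) = 8p + 2; against b2: 0p + 3(1−p) = −3p + 3.
Setting these equal: 8p + 2 = −3p + 3 ⇒ 11p = 1 ⇒ p = 1/11, and the value is (8)·(1/11) + 2 = 30/11.
For the column player: with q = P(b1), equating B's and C's payoffs gives 10q = −q + 3 ⇒ q = 3/11.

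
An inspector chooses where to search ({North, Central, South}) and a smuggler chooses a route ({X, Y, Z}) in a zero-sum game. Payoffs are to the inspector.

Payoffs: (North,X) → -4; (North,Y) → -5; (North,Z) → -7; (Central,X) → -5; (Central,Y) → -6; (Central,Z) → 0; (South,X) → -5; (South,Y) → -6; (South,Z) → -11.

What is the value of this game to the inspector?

Row minima: North → -7, Central → -6, South → -11; maximin = -6.
Column maxima: X → -4, Y → -5, Z → 0; minimax = -5.
-6 ≠ -5, so there is no saddle point; optimal play is mixed.
South is strictly dominated by North, so the inspector never plays it.
X is strictly dominated by Y (it gives the inspector strictly more in every row), so the smuggler never plays it.
On the remaining 2×2 (North, Central vs Y, Z):
Let the inspector play North with probability p. Expected payoff against Y: (-5)p + (-6)(1−p) = p − 6; against Z: (-7)p + 0(1−p) = −7p.
Setting these equal: p − 6 = −7p ⇒ 8p = 6 ⇒ p = 3/4, and the value is (1)·(3/4) − 6 = -21/4.
For the smuggler: with q = P(Y), equating North's and Central's payoffs gives 2q − 7 = −6q ⇒ q = 7/8.

-21/4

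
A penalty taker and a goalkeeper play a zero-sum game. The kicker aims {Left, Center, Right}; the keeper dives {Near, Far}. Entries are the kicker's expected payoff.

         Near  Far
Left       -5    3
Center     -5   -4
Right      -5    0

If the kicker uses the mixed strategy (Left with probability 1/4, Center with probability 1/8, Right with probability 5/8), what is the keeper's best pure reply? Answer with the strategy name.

Near

If the keeper plays Near, the kicker's expected payoff is (1/4)·(-5) + (1/8)·(-5) + (5/8)·(-5) = -5.
If the keeper plays Far, the kicker's expected payoff is (1/4)·3 + (1/8)·(-4) + (5/8)·0 = 1/4.
The keeper minimizes the kicker's payoff; the smallest is -5, so the best response is Near.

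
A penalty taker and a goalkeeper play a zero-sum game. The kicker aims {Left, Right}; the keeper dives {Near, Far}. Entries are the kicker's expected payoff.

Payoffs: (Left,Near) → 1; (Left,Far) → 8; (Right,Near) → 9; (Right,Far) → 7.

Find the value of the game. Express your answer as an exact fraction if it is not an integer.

Row minima: Left → 1, Right → 7; maximin = 7.
Column maxima: Near → 9, Far → 8; minimax = 8.
7 ≠ 8, so there is no saddle point; optimal play is mixed.
Let the kicker play Left with probability p. Expected payoff against Near: 1p + 9(1−p) = −8p + 9; against Far: 8p + 7(1−p) = p + 7.
Setting these equal: −8p + 9 = p + 7 ⇒ −9p = -2 ⇒ p = 2/9, and the value is (-8)·(2/9) + 9 = 65/9.
For the keeper: with q = P(Near), equating Left's and Right's payoffs gives −7q + 8 = 2q + 7 ⇒ q = 1/9.

65/9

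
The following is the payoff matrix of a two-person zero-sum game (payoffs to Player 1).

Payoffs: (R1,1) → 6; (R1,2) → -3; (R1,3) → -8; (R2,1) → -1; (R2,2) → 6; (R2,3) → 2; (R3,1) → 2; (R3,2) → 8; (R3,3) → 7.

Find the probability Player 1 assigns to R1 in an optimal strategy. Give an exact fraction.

Row minima: R1 → -8, R2 → -1, R3 → 2; maximin = 2.
Column maxima: 1 → 6, 2 → 8, 3 → 7; minimax = 6.
2 ≠ 6, so there is no saddle point; optimal play is mixed.
R2 is strictly dominated by R3, so Player 1 never plays it.
2 is strictly dominated by 3 (it gives Player 1 strictly more in every row), so Player 2 never plays it.
On the remaining 2×2 (R1, R3 vs 1, 3):
Let Player 1 play R1 with probability p. Expected payoff against 1: 6p + 2(1−p) = 4p + 2; against 3: (-8)p + 7(1−p) = −15p + 7.
Setting these equal: 4p + 2 = −15p + 7 ⇒ 19p = 5 ⇒ p = 5/19, and the value is (4)·(5/19) + 2 = 58/19.
For Player 2: with q = P(1), equating R1's and R3's payoffs gives 14q − 8 = −5q + 7 ⇒ q = 15/19.

5/19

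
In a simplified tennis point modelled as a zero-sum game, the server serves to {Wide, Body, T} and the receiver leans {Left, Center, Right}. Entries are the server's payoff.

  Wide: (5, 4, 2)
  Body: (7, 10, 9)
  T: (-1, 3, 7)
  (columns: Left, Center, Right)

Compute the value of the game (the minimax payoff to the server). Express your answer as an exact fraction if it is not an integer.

7

Row minima: Wide → 2, Body → 7, T → -1; maximin = 7.
Column maxima: Left → 7, Center → 10, Right → 9; minimax = 7.
Since maximin = minimax = 7, there is a saddle point and the value is 7.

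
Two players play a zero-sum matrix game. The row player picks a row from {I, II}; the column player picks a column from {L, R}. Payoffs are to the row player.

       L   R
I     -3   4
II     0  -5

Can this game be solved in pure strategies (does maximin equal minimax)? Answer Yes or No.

Row minima: I → -3, II → -5; maximin = -3.
Column maxima: L → 0, R → 4; minimax = 0.
-3 ≠ 0, so no pure-strategy equilibrium exists.

No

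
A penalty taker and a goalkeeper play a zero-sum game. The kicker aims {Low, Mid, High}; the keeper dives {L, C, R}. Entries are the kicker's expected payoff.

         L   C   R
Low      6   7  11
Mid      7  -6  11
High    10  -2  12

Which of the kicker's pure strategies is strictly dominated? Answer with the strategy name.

Mid

High gives a strictly higher payoff than Mid against every column: 10 > 7, -2 > -6, 12 > 11.
So Mid is strictly dominated and the kicker never plays it.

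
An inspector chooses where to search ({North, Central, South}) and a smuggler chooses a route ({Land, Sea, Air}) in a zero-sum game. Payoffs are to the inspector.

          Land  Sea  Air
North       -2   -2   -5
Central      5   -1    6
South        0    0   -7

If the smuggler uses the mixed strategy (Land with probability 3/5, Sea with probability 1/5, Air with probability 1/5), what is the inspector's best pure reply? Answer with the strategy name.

Expected payoff of North: (3/5)·(-2) + (1/5)·(-2) + (1/5)·(-5) = -13/5.
Expected payoff of Central: (3/5)·5 + (1/5)·(-1) + (1/5)·6 = 4.
Expected payoff of South: (3/5)·0 + (1/5)·0 + (1/5)·(-7) = -7/5.
The largest is 4, so the inspector's best response is Central.

Central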